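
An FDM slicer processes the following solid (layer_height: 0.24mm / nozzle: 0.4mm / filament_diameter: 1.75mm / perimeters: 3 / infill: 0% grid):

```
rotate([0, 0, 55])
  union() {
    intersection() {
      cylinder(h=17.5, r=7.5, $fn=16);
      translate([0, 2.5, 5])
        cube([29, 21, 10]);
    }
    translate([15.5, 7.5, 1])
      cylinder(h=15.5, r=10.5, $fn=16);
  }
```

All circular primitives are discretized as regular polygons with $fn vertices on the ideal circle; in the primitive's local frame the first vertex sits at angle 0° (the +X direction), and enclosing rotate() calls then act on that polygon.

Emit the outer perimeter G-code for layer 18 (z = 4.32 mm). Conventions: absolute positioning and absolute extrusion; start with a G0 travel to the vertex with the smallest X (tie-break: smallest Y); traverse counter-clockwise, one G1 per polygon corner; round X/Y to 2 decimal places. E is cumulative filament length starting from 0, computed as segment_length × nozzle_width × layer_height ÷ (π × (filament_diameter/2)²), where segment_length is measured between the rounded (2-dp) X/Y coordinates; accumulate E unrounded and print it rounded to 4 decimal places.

G0 X-7.59 Y15.18 Z4.32
G1 X-6.11 Y11.36 E0.1635
G1 X-3.28 Y8.40 E0.3270
G1 X0.47 Y6.75 E0.4905
G1 X4.57 Y6.66 E0.6542
G1 X8.39 Y8.14 E0.8177
G1 X11.35 Y10.98 E0.9814
G1 X13.00 Y14.73 E1.1449
G1 X13.09 Y18.82 E1.3082
G1 X11.60 Y22.64 E1.4718
G1 X8.77 Y25.60 E1.6353
G1 X5.02 Y27.25 E1.7988
G1 X0.92 Y27.34 E1.9625
G1 X-2.89 Y25.85 E2.1258
G1 X-5.85 Y23.02 E2.2892
G1 X-7.50 Y19.27 E2.4527
G1 X-7.59 Y15.18 E2.6160

At z = 4.32 mm: the r=7.5 cylinder contributes a regular 16-gon of circumradius 7.5; the cube at (0, 2.5) is absent (z outside [5, 15]); Taking the intersection: at least one operand is absent at this height, so nothing remains; the r=10.5 cylinder at (15.5, 7.5) contributes a regular 16-gon of circumradius 10.5; Taking the union: only the r=10.5 cylinder at (15.5, 7.5) is present, so the union is just that shape — 1 connected region; (whole slice rotated 55° about Z — lengths, areas and connectivity unchanged). The outline is a single polygon with 16 vertices. Extrusion per mm of travel: 0.4 × 0.24 / (π × 0.875²) = 0.039912. Accumulating E over each segment gives final E = 2.6160.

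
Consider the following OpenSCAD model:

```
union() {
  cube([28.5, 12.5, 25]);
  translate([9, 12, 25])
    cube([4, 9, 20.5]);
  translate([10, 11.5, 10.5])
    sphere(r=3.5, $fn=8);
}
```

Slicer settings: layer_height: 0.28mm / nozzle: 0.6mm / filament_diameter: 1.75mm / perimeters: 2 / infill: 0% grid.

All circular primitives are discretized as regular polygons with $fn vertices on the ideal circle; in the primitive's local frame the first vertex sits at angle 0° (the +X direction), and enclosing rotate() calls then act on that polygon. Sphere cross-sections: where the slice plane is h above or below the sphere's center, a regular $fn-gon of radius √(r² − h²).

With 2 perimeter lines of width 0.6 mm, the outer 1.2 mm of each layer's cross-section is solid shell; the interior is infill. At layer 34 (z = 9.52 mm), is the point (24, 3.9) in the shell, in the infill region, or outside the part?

At z = 9.52 mm: the cube is present — its section is the full 28.5×12.5 rectangle; the cube at (9, 12) does not reach this height (z outside [25, 45.5]); the r=3.5 sphere at (10, 11.5) slices to a regular 8-gon of circumradius 3.360 (√(r²−h²) with h=0.98 from center); Merging all regions: the regions partially overlap (shared area 22.27 mm²), so overlapping operands fuse into one piece — 1 connected region. Overall, the cross-section is a single solid region. The nearest boundary edge runs (28.50, 0.00)→(0.00, 0.00); distance from the point to it = 3.90 mm. The point is inside the cross-section and 3.90 mm from the nearest boundary — more than the 1.2 mm shell width (2 × 0.6), so it's in the infill interior.

infill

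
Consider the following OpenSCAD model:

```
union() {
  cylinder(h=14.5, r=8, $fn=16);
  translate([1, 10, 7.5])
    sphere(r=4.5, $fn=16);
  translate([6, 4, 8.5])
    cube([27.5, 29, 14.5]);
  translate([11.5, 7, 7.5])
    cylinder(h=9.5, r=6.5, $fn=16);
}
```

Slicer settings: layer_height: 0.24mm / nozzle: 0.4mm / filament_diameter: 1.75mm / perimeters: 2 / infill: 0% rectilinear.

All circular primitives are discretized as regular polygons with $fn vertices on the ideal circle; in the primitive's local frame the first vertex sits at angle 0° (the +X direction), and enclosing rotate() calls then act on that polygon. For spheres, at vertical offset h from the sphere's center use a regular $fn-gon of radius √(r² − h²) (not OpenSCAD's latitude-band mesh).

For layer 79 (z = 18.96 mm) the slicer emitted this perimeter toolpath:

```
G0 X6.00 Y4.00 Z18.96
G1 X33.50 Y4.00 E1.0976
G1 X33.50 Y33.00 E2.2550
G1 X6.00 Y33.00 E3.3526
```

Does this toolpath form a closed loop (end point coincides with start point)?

Start point (G0): (6.00, 4.00). End point (last G1): the path does not return to the start — open.

no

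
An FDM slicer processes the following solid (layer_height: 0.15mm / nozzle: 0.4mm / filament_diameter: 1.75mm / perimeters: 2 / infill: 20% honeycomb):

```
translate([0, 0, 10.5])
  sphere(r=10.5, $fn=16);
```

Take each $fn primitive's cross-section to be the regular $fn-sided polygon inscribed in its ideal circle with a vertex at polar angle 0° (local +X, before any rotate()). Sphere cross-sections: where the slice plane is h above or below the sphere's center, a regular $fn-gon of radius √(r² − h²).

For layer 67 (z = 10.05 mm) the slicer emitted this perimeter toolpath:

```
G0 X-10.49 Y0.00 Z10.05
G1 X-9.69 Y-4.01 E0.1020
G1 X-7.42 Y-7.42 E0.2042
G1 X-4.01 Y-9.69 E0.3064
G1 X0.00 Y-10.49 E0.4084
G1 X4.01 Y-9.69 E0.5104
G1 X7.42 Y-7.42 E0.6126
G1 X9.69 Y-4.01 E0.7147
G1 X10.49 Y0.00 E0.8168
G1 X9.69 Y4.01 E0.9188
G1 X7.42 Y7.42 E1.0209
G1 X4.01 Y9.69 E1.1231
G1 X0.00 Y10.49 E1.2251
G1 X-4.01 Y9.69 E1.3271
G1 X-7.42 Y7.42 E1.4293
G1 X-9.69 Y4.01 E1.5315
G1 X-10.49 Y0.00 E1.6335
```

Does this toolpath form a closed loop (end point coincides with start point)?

yes

Start point (G0): (-10.49, 0.00). End point (last G1): the path returns to the start — closed.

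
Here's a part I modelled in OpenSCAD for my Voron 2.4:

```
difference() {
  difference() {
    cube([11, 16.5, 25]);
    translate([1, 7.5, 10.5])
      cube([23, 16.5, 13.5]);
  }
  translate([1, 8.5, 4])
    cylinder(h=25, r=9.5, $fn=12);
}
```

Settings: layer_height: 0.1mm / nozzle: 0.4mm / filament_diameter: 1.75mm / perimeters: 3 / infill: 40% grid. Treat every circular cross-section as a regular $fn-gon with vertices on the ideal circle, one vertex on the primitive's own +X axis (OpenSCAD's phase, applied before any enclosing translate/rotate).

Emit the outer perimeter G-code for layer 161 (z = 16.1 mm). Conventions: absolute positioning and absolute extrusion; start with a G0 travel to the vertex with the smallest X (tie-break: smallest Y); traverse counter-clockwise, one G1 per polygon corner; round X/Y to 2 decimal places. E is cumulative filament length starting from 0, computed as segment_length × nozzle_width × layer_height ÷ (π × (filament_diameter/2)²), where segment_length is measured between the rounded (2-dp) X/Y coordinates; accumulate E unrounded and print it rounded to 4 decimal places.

At z = 16.1 mm: the cube is present — its section is the full 11×16.5 rectangle; the cube at (1, 7.5) (footprint 23×16.5) is included at this height; Taking the first minus the rest: starting from the 11×16.5 cube, the 23×16.5 cube at (1, 7.5) partially overlaps it — only the 90.00 mm² overlap (of its 379.50 mm²) is removed, clipping the outline — 1 connected region; the cylinder at (1, 8.5): section is a regular 12-gon, circumradius r=9.5; Taking the first minus the rest: starting from that combined region, the r=9.5 cylinder at (1, 8.5) partially overlaps it — only the 72.96 mm² overlap (of its 270.75 mm²) is removed, clipping the outline — 1 connected region. The outline is a single polygon with 6 vertices. Extrusion per mm of travel: 0.4 × 0.1 / (π × 0.875²) = 0.016630. Accumulating E over each segment gives final E = 0.4057.

G0 X4.73 Y0.00 Z16.10
G1 X11.00 Y0.00 E0.1043
G1 X11.00 Y7.50 E0.2290
G1 X10.23 Y7.50 E0.2418
G1 X9.23 Y3.75 E0.3063
G1 X5.75 Y0.27 E0.3882
G1 X4.73 Y0.00 E0.4057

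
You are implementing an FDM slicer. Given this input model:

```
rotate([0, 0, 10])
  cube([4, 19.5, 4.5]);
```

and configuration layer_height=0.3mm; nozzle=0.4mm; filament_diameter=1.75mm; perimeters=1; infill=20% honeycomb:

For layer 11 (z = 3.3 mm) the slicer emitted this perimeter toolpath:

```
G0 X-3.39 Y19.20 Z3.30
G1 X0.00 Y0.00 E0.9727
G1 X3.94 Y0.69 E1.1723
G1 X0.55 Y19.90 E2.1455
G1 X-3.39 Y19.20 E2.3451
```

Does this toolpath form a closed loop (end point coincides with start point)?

yes

Start point (G0): (-3.39, 19.20). End point (last G1): the path returns to the start — closed.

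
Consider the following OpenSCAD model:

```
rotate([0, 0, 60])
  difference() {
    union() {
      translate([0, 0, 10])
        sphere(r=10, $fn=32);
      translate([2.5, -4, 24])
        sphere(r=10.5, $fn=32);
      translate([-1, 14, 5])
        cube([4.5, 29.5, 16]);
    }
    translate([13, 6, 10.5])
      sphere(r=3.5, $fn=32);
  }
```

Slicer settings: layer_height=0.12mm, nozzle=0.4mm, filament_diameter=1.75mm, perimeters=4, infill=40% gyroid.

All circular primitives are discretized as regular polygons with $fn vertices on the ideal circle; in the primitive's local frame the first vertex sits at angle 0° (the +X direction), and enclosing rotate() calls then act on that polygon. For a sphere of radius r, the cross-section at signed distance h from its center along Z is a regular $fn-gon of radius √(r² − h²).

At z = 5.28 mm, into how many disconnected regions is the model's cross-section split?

At z = 5.28 mm: the sphere: section is a regular 32-gon, circumradius = √(r²−h²) = √(10²−4.72²) = 8.816; the sphere at (2.5, -4) is absent (|z−center|=18.720 > r=10.5); the 4.5×29.5 cube at (-1, 14) contributes its full rectangle; Merging all regions: the 2 present regions are separate (no shared area or edge), so areas and boundary lengths simply add and each stays a separate island — 2 connected regions; the sphere at (13, 6) is absent (|z−center|=5.220 > r=3.5); After the difference (first − rest): none of the subtracted shapes is present at this height, so the result so far is unchanged — 2 connected regions; (rotated 60° about Z; rotation is an isometry so areas/perimeters/island counts are preserved). The result has 2 disconnected regions.

2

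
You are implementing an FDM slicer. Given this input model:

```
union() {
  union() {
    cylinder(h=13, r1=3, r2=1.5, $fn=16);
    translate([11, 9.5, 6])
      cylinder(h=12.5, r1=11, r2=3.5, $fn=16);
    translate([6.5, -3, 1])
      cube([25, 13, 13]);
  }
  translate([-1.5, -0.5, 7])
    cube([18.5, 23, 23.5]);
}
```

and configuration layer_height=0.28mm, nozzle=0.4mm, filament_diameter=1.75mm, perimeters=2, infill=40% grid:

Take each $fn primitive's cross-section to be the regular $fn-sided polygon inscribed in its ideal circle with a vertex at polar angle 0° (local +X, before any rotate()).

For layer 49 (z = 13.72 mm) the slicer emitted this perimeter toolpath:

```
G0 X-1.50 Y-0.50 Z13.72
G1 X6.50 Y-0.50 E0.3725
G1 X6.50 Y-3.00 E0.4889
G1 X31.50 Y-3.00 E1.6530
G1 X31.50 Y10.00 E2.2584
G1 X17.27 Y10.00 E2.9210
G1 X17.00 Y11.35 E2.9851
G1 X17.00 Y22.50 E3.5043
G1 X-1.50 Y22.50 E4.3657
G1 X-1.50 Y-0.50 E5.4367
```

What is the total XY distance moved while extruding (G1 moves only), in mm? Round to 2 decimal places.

116.76 mm

Sum the Euclidean lengths of each G1 segment: total = 116.76 mm.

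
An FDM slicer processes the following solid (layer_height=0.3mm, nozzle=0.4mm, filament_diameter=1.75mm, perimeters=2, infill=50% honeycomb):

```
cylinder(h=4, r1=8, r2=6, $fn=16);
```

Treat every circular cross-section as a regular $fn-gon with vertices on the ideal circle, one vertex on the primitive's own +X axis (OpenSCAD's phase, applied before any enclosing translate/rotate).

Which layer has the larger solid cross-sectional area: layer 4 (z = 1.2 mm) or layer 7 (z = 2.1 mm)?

layer 4 (z = 1.2 mm)

Layer 4 (z = 1.2): the cone: at t=0.300 of its height the radius interpolates to r₁+(r₂−r₁)t = 7.400, giving a regular 16-gon of that circumradius (area = (16/2)·7.400²·sin(360°/16) = 167.65 mm²). So its area = 167.65 mm². Layer 7 (z = 2.1): the cone (r1=8→r2=6) has section circumradius 6.950 here — a regular 16-gon (area = (16/2)·6.950²·sin(360°/16) = 147.88 mm²). So its area = 147.88 mm². Layer 4 is larger (167.65 vs 147.88 mm²).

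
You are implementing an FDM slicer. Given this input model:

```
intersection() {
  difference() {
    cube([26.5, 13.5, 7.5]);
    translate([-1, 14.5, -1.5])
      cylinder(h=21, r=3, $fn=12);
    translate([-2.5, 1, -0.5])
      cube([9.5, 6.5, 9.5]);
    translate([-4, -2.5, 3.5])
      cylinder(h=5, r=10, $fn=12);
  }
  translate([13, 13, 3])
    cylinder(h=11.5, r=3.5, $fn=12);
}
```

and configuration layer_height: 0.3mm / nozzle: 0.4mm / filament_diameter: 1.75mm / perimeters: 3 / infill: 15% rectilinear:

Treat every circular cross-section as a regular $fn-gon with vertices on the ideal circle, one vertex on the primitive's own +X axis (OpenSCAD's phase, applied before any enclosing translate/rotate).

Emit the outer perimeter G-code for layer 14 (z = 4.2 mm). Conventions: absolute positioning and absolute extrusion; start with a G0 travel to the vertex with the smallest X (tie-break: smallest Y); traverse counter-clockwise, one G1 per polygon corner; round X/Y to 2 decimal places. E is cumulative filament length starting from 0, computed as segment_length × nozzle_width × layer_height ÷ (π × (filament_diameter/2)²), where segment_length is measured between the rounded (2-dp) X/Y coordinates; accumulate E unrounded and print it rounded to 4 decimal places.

G0 X9.50 Y13.00 Z4.20
G1 X9.97 Y11.25 E0.0904
G1 X11.25 Y9.97 E0.1807
G1 X13.00 Y9.50 E0.2711
G1 X14.75 Y9.97 E0.3615
G1 X16.03 Y11.25 E0.4518
G1 X16.50 Y13.00 E0.5422
G1 X16.37 Y13.50 E0.5680
G1 X9.63 Y13.50 E0.9043
G1 X9.50 Y13.00 E0.9300

At z = 4.2 mm: the cube is present — its section is the full 26.5×13.5 rectangle; the cylinder at (-1, 14.5): section is a regular 12-gon, circumradius r=3; the 9.5×6.5 cube at (-2.5, 1) contributes its full rectangle; the r=10 cylinder at (-4, -2.5) gives a regular 12-gon of circumradius 10 (constant along its height); After the difference (first − rest): starting from the 26.5×13.5 cube, the r=3 cylinder at (-1, 14.5) partially overlaps it — only the 2.02 mm² overlap (of its 27.00 mm²) is removed, clipping the outline; the 9.5×6.5 cube at (-2.5, 1) partially overlaps it — only the 45.50 mm² overlap (of its 61.75 mm²) is removed, clipping the outline; the r=10 cylinder at (-4, -2.5) partially overlaps it — only the 5.20 mm² overlap (of its 300.00 mm²) is removed, clipping the outline — 1 connected region; the cylinder at (13, 13): section is a regular 12-gon, circumradius r=3.5; After intersecting: the r=3.5 cylinder at (13, 13) partially overlaps the result so far; clipping to the common part keeps 21.81 mm² — 1 connected region. The outline is a single polygon with 9 vertices. Extrusion per mm of travel: 0.4 × 0.3 / (π × 0.875²) = 0.049890. Accumulating E over each segment gives final E = 0.9300.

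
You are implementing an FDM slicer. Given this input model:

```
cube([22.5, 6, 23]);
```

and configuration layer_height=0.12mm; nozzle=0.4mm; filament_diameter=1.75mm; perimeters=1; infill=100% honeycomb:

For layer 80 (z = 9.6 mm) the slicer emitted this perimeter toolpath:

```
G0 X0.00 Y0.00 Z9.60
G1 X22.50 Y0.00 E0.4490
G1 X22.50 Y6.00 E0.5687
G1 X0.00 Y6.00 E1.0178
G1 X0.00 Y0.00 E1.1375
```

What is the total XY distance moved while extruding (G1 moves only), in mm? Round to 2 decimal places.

57.00 mm

Sum the Euclidean lengths of each G1 segment: total = 57.00 mm.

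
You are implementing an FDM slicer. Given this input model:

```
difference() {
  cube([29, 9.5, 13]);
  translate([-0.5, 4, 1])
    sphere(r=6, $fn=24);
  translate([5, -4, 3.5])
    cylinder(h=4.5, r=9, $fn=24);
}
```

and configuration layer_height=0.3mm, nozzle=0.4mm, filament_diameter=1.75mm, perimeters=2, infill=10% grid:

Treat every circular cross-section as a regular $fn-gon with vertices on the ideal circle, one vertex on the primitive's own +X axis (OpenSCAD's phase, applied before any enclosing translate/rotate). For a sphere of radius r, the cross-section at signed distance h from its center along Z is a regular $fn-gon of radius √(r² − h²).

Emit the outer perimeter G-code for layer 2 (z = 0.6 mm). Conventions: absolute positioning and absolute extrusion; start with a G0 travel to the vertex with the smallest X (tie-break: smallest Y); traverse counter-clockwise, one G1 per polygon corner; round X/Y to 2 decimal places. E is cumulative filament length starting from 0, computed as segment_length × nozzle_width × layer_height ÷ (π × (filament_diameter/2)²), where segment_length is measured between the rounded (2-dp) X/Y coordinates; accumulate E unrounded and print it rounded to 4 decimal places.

At z = 0.6 mm: the 29×9.5 cube contributes its full rectangle; the sphere at (-0.5, 4): section is a regular 24-gon, circumradius = √(r²−h²) = √(6²−0.4²) = 5.987; the cylinder at (5, -4) is absent (z outside [3.5, 8]); After the difference (first − rest): starting from the 29×9.5 cube, the r=6 sphere at (-0.5, 4) partially overlaps it — only the 44.25 mm² overlap (of its 111.31 mm²) is removed, clipping the outline — 1 connected region. The outline is a single polygon with 11 vertices. Extrusion per mm of travel: 0.4 × 0.3 / (π × 0.875²) = 0.049890. Accumulating E over each segment gives final E = 3.6583.

G0 X1.73 Y9.50 Z0.60
G1 X2.49 Y9.18 E0.0411
G1 X3.73 Y8.23 E0.1191
G1 X4.68 Y6.99 E0.1970
G1 X5.28 Y5.55 E0.2748
G1 X5.49 Y4.00 E0.3529
G1 X5.28 Y2.45 E0.4309
G1 X4.68 Y1.01 E0.5087
G1 X3.91 Y0.00 E0.5721
G1 X29.00 Y0.00 E1.8238
G1 X29.00 Y9.50 E2.2978
G1 X1.73 Y9.50 E3.6583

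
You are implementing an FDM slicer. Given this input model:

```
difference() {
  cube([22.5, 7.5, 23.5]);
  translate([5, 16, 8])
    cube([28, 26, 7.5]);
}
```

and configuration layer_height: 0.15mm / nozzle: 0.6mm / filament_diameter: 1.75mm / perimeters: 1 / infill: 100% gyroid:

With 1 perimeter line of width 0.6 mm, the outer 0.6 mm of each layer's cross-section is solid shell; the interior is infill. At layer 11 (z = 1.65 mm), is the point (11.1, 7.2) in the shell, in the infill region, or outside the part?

shell

At z = 1.65 mm: the cube (footprint 22.5×7.5) is included at this height; the cube at (5, 16) does not reach this height (z outside [8, 15.5]); Taking the first minus the rest: none of the subtracted shapes is present at this height, so the 22.5×7.5 cube is unchanged — 1 connected region. Overall, the cross-section is a single solid region. The nearest boundary edge runs (22.50, 7.50)→(0.00, 7.50); distance from the point to it = 0.30 mm. The point is inside the cross-section, 0.30 mm from the nearest boundary — within the 0.6 mm shell band (1 × 0.6).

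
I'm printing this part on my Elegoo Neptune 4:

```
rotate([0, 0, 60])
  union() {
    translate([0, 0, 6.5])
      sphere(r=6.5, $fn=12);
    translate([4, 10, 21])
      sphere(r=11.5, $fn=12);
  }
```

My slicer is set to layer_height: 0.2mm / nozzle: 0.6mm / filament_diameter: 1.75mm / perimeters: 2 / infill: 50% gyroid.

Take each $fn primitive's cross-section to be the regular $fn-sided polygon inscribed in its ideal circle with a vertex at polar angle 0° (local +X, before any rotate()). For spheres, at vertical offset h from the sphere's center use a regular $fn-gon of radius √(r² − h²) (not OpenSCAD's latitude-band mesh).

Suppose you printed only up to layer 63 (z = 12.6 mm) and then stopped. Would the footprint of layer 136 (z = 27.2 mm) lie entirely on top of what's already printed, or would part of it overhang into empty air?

part overhangs

Compare the two slices. At z = 12.6: the sphere: section is a regular 12-gon, circumradius = √(r²−h²) = √(6.5²−6.1²) = 2.245 (area = (12/2)·2.245²·sin(360°/12) = 15.12 mm²); the r=11.5 sphere at (4, 10) contributes a regular 12-gon of circumradius √(11.5²−8.4²) = 7.854 (area = (12/2)·7.854²·sin(360°/12) = 185.07 mm²); Taking the union: the 2 present regions are separate (no shared area or edge), so areas and boundary lengths simply add and each stays a separate island — area = 200.19 mm²; (whole slice rotated 60° about Z — lengths, areas and connectivity unchanged). At z = 27.2: the sphere is absent (|z−center|=20.700 > r=6.5); the sphere at (4, 10): section is a regular 12-gon, circumradius = √(r²−h²) = √(11.5²−6.2²) = 9.686 (area = (12/2)·9.686²·sin(360°/12) = 281.43 mm²); Combining (union): only the r=11.5 sphere at (4, 10) is present, so the union is just that shape — area = 281.43 mm²; (whole slice rotated 60° about Z — lengths, areas and connectivity unchanged). Checking containment: at z = 27.2 the cross-section extends beyond the z = 12.6 cross-section by about 94.33 mm².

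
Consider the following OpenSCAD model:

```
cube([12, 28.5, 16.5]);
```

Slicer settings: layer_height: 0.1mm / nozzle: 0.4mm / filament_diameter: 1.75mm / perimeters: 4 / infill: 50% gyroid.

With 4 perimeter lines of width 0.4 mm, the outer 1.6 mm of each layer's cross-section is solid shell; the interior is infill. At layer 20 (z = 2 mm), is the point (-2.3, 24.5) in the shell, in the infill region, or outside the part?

outside

At z = 2 mm: the cube is present — its section is the full 12×28.5 rectangle. Overall, the cross-section is a single solid region. The nearest boundary edge runs (0.00, 28.50)→(0.00, 0.00); distance from the point to it = 2.30 mm. The point is not inside any of the regions above, so it lies outside the cross-section (2.30 mm from the nearest boundary).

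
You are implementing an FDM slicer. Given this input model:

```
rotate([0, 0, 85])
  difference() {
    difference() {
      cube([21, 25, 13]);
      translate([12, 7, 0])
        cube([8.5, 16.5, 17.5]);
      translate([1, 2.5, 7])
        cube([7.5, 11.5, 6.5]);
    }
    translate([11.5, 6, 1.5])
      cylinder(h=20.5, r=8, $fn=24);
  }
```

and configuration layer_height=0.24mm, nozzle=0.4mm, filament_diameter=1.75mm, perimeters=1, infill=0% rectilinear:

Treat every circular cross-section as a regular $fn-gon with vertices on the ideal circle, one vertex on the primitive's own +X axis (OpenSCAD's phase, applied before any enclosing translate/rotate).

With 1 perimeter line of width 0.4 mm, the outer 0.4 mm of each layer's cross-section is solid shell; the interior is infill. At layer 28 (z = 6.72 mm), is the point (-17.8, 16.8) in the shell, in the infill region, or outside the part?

outside

At z = 6.72 mm: the cube (footprint 21×25) is included at this height; the 8.5×16.5 cube at (12, 7) contributes its full rectangle; the cube at (1, 2.5) is not intersected at this z (z outside [7, 13.5]); Taking the first minus the rest: starting from the 21×25 cube, the 8.5×16.5 cube at (12, 7) lies wholly inside it (removes its full 140.25 mm² and its 50.00 mm outline becomes a hole wall) — 1 connected region with 1 hole; the r=8 cylinder at (11.5, 6) gives a regular 24-gon of circumradius 8 (constant along its height); Taking the first minus the rest: starting from that combined region, the r=8 cylinder at (11.5, 6) partially overlaps it — only the 146.53 mm² overlap (of its 198.77 mm²) is removed, clipping the outline — 1 connected region; (whole slice rotated 85° about Z — lengths, areas and connectivity unchanged). Overall, the cross-section is a single solid region. Undo the 85° rotation: the query point maps to (15.185, 19.196) in the un-rotated model frame. The nearest boundary edge runs (12.00, 23.50)→(12.00, 13.93); distance from the point to it = 3.18 mm. The point is not inside any of the regions above, so it lies outside the cross-section (3.18 mm from the nearest boundary).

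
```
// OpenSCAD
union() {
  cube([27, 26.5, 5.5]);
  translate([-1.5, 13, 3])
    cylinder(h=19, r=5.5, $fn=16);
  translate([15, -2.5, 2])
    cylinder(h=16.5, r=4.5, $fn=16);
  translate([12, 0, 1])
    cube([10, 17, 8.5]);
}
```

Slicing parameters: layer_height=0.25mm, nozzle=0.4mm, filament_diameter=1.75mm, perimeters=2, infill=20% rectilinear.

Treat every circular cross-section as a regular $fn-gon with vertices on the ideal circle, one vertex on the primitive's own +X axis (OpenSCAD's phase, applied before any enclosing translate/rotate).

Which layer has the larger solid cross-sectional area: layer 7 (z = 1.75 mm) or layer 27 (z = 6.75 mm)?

Layer 7 (z = 1.75): the cube is present — its section is the full 27×26.5 rectangle (area 715.50 mm²); the cylinder at (-1.5, 13) is not intersected at this z (z outside [3, 22]); the cylinder at (15, -2.5) is absent (z outside [2, 18.5]); the 10×17 cube at (12, 0) contributes its full rectangle (area 170.00 mm²); Merging all regions: the 10×17 cube at (12, 0) lies entirely inside the 27×26.5 cube, so the union is just the 27×26.5 cube — area = 715.50 mm². So its area = 715.50 mm². Layer 27 (z = 6.75): the cube is absent (z outside [0, 5.5]); the r=5.5 cylinder at (-1.5, 13) gives a regular 16-gon of circumradius 5.5 (constant along its height) (area = (16/2)·5.500²·sin(360°/16) = 92.61 mm²); the cylinder at (15, -2.5): section is a regular 16-gon, circumradius r=4.5 (area = (16/2)·4.500²·sin(360°/16) = 61.99 mm²); the 10×17 cube at (12, 0) contributes its full rectangle (area 170.00 mm²); Merging all regions: the regions partially overlap — summed areas 324.60 mm² minus the doubly-counted overlap 9.73 mm² gives 314.87 mm² — area = 314.87 mm². So its area = 314.87 mm². Layer 7 is larger (715.50 vs 314.87 mm²).

layer 7 (z = 1.75 mm)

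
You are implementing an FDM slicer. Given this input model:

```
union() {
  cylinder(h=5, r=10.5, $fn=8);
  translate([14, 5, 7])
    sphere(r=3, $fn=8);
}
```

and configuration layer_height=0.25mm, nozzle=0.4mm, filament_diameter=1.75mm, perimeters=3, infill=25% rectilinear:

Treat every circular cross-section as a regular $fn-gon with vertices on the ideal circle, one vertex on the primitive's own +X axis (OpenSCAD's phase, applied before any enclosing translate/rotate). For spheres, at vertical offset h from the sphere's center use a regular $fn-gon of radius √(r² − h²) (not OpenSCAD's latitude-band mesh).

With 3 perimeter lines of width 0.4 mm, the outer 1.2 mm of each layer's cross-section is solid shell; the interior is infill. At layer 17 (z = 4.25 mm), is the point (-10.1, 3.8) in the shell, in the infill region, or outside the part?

outside

At z = 4.25 mm: the cylinder: section is a regular 8-gon, circumradius r=10.5; the r=3 sphere at (14, 5) contributes a regular 8-gon of circumradius √(3²−2.75²) = 1.199; Taking the union: the 2 present regions are separate (no shared area or edge), so areas and boundary lengths simply add and each stays a separate island — 2 connected regions. Overall, the cross-section has 2 separate islands. The nearest boundary edge runs (-10.50, 0.00)→(-7.42, 7.42); distance from the point to it = 1.08 mm. The point is not inside any of the regions above, so it lies outside the cross-section (1.08 mm from the nearest boundary).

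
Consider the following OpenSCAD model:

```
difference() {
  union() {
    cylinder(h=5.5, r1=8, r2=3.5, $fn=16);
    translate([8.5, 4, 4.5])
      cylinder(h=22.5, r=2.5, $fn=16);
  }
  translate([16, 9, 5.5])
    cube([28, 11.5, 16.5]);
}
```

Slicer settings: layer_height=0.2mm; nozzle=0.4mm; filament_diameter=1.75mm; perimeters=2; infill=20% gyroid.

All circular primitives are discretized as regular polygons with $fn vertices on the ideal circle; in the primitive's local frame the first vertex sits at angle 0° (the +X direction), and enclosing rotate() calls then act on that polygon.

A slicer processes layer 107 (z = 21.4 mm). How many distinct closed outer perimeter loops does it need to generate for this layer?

At z = 21.4 mm: the cone is not intersected at this z (z outside [0, 5.5]); the r=2.5 cylinder at (8.5, 4) contributes a regular 16-gon of circumradius 2.5; Combining (union): only the r=2.5 cylinder at (8.5, 4) is present, so the union is just that shape — 1 connected region; the cube at (16, 9) (footprint 28×11.5) is included at this height; Subtracting the remaining from the first: starting from that combined region, the 28×11.5 cube at (16, 9) misses the remaining region (no effect) — 1 connected region. The result has 1 disconnected region.

1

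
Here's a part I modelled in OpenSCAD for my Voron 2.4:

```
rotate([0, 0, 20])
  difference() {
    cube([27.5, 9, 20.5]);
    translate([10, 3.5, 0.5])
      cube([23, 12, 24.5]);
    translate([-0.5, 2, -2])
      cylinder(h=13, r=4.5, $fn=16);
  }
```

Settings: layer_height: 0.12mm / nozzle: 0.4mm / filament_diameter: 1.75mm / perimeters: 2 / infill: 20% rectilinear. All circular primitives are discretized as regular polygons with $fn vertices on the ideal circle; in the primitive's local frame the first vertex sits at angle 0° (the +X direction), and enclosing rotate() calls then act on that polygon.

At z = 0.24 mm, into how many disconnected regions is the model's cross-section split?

At z = 0.24 mm: the 27.5×9 cube contributes its full rectangle; the cube at (10, 3.5) does not reach this height (z outside [0.5, 25]); the cylinder at (-0.5, 2): section is a regular 16-gon, circumradius r=4.5; After the difference (first − rest): starting from the 27.5×9 cube, the r=4.5 cylinder at (-0.5, 2) partially overlaps it — only the 20.86 mm² overlap (of its 61.99 mm²) is removed, clipping the outline — 1 connected region; (rotated 20° about Z; rotation is an isometry so areas/perimeters/island counts are preserved). The result has 1 disconnected region.

1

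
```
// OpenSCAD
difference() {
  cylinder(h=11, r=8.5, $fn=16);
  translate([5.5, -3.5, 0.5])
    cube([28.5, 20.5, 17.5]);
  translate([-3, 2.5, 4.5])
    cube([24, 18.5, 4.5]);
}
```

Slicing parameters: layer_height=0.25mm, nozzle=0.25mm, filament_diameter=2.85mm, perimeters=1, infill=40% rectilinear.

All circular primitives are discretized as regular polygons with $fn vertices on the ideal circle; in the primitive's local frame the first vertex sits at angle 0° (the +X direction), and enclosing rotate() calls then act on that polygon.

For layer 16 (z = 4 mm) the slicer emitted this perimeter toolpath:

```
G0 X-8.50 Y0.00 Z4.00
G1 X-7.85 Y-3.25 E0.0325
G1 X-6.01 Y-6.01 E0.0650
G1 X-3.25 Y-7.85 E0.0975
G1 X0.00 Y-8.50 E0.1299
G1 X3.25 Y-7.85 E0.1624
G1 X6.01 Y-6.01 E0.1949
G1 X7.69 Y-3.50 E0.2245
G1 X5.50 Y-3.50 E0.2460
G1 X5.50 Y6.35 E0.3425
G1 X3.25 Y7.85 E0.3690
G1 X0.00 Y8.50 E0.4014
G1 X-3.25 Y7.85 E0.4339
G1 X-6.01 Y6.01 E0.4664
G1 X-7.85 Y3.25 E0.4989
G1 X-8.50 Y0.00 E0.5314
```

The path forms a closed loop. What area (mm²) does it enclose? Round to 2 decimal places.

Apply the shoelace formula to the sequence of (X, Y) vertices; enclosed area = 199.10 mm².

199.10 mm²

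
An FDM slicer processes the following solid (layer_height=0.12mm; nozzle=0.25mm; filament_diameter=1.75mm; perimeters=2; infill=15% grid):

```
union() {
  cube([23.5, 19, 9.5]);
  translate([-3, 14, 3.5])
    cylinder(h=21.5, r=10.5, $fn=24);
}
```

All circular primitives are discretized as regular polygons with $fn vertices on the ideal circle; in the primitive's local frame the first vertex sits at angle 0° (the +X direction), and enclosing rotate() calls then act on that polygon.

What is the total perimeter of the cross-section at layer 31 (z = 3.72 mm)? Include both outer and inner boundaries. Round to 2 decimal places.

110.95 mm

At z = 3.72 mm: the cube is present — its section is the full 23.5×19 rectangle (perimeter 85.00 mm); the cylinder at (-3, 14): section is a regular 24-gon, circumradius r=10.5 (perimeter = 2·24·10.500·sin(180°/24) = 65.79 mm); Taking the union: the regions partially overlap (shared area 89.83 mm²), so the edge portions inside another operand are dropped and the merged outline is re-measured after clipping — boundary = 110.95 mm. Overall, the cross-section is a single solid region. Total boundary length (outer) = 110.95 mm.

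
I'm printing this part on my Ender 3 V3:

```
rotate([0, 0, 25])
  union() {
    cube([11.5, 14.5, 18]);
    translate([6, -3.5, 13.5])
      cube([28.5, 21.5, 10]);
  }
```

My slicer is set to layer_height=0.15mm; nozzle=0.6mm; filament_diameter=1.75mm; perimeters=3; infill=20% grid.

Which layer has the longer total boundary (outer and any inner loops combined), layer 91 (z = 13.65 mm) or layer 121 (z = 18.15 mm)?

Layer 91 (z = 13.65): the 11.5×14.5 cube contributes its full rectangle (perimeter 52.00 mm); the 28.5×21.5 cube at (6, -3.5) contributes its full rectangle (perimeter 100.00 mm); Merging all regions: the regions partially overlap (shared area 79.75 mm²), so the edge portions inside another operand are dropped and the merged outline is re-measured after clipping — boundary = 112.00 mm; (rotated 25° about Z; rotation is an isometry so areas/perimeters/island counts are preserved). So its perimeter = 112.00 mm. Layer 121 (z = 18.15): the cube does not reach this height (z outside [0, 18]); the 28.5×21.5 cube at (6, -3.5) contributes its full rectangle (perimeter 100.00 mm); Merging all regions: only the 28.5×21.5 cube at (6, -3.5) is present, so the union is just that shape — boundary = 100.00 mm; (rotated 25° about Z; rotation is an isometry so areas/perimeters/island counts are preserved). So its perimeter = 100.00 mm. Layer 91 is larger (112.00 vs 100.00 mm).

layer 91 (z = 13.65 mm)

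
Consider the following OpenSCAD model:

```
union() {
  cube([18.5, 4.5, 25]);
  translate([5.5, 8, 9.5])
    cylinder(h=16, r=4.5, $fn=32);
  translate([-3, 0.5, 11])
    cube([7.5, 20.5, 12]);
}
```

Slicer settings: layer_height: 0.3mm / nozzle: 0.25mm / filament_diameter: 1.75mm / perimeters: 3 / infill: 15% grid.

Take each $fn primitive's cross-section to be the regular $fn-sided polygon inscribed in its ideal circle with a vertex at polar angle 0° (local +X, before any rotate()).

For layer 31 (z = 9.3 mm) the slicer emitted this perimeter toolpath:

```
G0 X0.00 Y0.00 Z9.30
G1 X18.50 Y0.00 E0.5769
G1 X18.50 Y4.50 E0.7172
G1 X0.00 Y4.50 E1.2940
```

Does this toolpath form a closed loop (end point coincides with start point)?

no

Start point (G0): (0.00, 0.00). End point (last G1): the path does not return to the start — open.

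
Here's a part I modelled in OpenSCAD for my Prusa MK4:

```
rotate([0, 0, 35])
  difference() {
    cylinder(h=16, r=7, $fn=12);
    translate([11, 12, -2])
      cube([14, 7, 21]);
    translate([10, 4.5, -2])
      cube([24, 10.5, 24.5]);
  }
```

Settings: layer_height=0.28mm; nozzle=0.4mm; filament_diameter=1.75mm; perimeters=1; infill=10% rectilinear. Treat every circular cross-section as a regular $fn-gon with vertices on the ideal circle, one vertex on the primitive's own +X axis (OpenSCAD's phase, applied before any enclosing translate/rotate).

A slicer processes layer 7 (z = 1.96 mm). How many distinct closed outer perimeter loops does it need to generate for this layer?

At z = 1.96 mm: the r=7 cylinder gives a regular 12-gon of circumradius 7 (constant along its height); the cube at (11, 12) (footprint 14×7) is included at this height; the 24×10.5 cube at (10, 4.5) contributes its full rectangle; Subtracting the remaining from the first: starting from the r=7 cylinder, the 14×7 cube at (11, 12) misses the remaining region (no effect); the 24×10.5 cube at (10, 4.5) misses the remaining region (no effect) — 1 connected region; (whole slice rotated 35° about Z — lengths, areas and connectivity unchanged). The result has 1 disconnected region.

1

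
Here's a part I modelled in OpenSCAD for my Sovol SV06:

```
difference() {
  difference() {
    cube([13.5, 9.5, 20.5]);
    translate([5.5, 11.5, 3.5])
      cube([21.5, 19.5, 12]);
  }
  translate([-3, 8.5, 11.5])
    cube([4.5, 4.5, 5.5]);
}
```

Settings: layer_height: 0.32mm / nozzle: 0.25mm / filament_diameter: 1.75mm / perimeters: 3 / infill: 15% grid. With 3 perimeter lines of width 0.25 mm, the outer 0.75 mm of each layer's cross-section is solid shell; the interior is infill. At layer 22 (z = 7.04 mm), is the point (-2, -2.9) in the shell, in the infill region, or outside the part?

outside

At z = 7.04 mm: the 13.5×9.5 cube contributes its full rectangle; the cube at (5.5, 11.5) is present — its section is the full 21.5×19.5 rectangle; Taking the first minus the rest: starting from the 13.5×9.5 cube, the 21.5×19.5 cube at (5.5, 11.5) misses the remaining region (no effect) — 1 connected region; the cube at (-3, 8.5) is absent (z outside [11.5, 17]); After the difference (first − rest): none of the subtracted shapes is present at this height, so that combined region is unchanged — 1 connected region. Overall, the cross-section is a single solid region. The nearest boundary edge runs (13.50, 0.00)→(0.00, 0.00); distance from the point to it = 3.52 mm. The point is not inside any of the regions above, so it lies outside the cross-section (3.52 mm from the nearest boundary).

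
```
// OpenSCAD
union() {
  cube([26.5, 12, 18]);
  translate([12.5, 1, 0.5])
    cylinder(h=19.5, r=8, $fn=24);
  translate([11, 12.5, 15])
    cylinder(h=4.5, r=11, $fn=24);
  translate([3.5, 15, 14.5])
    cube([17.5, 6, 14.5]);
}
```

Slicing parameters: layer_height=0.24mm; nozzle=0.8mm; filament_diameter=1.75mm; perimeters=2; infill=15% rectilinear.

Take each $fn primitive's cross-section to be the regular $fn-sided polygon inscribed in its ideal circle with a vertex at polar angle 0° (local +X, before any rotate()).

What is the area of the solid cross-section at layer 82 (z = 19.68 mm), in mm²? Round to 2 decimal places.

303.77 mm²

At z = 19.68 mm: the cube does not reach this height (z outside [0, 18]); the r=8 cylinder at (12.5, 1) contributes a regular 24-gon of circumradius 8 (area = (24/2)·8.000²·sin(360°/24) = 198.77 mm²); the cylinder at (11, 12.5) is not intersected at this z (z outside [15, 19.5]); the cube at (3.5, 15) is present — its section is the full 17.5×6 rectangle (area 105.00 mm²); Merging all regions: the 2 present regions are separate (no shared area or edge), so areas and boundary lengths simply add and each stays a separate island — area = 303.77 mm². Overall, the cross-section has 2 separate islands. Net area = 303.77 mm².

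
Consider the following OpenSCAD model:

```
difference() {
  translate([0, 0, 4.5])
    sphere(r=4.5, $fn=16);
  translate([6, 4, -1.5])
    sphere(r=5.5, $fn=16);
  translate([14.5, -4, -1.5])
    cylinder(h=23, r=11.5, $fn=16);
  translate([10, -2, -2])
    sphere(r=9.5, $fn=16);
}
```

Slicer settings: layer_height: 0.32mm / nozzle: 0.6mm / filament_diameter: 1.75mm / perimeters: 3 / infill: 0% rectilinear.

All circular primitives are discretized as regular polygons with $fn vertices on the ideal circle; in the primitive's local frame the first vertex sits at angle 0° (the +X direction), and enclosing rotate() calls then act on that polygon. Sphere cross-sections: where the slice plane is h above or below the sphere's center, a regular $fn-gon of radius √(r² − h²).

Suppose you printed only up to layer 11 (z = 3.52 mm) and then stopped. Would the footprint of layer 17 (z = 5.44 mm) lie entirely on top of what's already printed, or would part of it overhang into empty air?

part overhangs

Compare the two slices. At z = 3.52: the sphere: section is a regular 16-gon, circumradius = √(r²−h²) = √(4.5²−0.98²) = 4.392 (area = (16/2)·4.392²·sin(360°/16) = 59.05 mm²); the sphere at (6, 4): section is a regular 16-gon, circumradius = √(r²−h²) = √(5.5²−5.02²) = 2.247 (area = (16/2)·2.247²·sin(360°/16) = 15.46 mm²); the r=11.5 cylinder at (14.5, -4) gives a regular 16-gon of circumradius 11.5 (constant along its height) (area = (16/2)·11.500²·sin(360°/16) = 404.88 mm²); the sphere at (10, -2): section is a regular 16-gon, circumradius = √(r²−h²) = √(9.5²−5.52²) = 7.732 (area = (16/2)·7.732²·sin(360°/16) = 183.01 mm²); After the difference (first − rest): starting from the r=4.5 sphere (59.05 mm²), the r=5.5 sphere at (6, 4) misses the remaining region (no effect); the r=11.5 cylinder at (14.5, -4) partially overlaps it — only the 1.70 mm² overlap (of its 404.88 mm²) is removed, clipping the outline; the r=9.5 sphere at (10, -2) partially overlaps it — only the 5.46 mm² overlap (of its 183.01 mm²) is removed, clipping the outline — area = 51.89 mm². At z = 5.44: the r=4.5 sphere slices to a regular 16-gon of circumradius 4.401 (√(r²−h²) with h=0.94 from center) (area = (16/2)·4.401²·sin(360°/16) = 59.29 mm²); the sphere at (6, 4) does not reach this height (|z−center|=6.940 > r=5.5); the r=11.5 cylinder at (14.5, -4) contributes a regular 16-gon of circumradius 11.5 (area = (16/2)·11.500²·sin(360°/16) = 404.88 mm²); the r=9.5 sphere at (10, -2) contributes a regular 16-gon of circumradius √(9.5²−7.44²) = 5.907 (area = (16/2)·5.907²·sin(360°/16) = 106.83 mm²); Subtracting the remaining from the first: starting from the r=4.5 sphere (59.29 mm²), the r=11.5 cylinder at (14.5, -4) partially overlaps it — only the 1.73 mm² overlap (of its 404.88 mm²) is removed, clipping the outline; the r=9.5 sphere at (10, -2) misses the remaining region (no effect) — area = 57.56 mm². Checking containment: at z = 5.44 the cross-section extends beyond the z = 3.52 cross-section by about 5.66 mm².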